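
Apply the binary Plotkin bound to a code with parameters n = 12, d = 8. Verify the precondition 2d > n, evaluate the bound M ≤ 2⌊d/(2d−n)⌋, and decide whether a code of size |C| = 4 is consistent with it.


Plotkin bound M ≤ 4; given |C| = 4 ≤ bound (satisfied).

Check applicability: 2d = 16, n = 12.
2d − n = 4 > 0, so Plotkin applies.
Compute d/(2d−n) = 8/4 ≈ 2.0000.
⌊d/(2d−n)⌋ = 2.
Plotkin bound: M ≤ 2·2 = 4.
Given |C| = 4, check: satisfied.
This |C| is at the Plotkin bound.


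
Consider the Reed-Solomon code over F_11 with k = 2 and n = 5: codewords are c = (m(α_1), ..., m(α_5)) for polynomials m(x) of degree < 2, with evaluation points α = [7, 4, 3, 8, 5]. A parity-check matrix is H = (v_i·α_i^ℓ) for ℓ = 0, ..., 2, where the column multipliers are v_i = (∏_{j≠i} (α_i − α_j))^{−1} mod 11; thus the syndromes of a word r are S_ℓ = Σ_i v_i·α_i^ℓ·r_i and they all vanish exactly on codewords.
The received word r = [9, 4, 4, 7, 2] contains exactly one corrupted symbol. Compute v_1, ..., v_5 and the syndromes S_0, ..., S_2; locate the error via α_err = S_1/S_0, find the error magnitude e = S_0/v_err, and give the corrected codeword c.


S = (6, 7, 10), error at position 3, error magnitude e = 9, c = [9, 4, 6, 7, 2].

Step 1: column multipliers v_i = (∏_{j≠i}(α_i − α_j))^{−1} mod 11.
  i = 1 (α = 7): (7−4)(7−3)(7−8)(7−5) = 3·4·(−1)·2 = −24 ≡ 9, so v_1 = 9^{−1} = 5 (mod 11).
  i = 2 (α = 4): (4−7)(4−3)(4−8)(4−5) = (−3)·1·(−4)·(−1) = −12 ≡ 10, so v_2 = 10^{−1} = 10 (mod 11).
  i = 3 (α = 3): (3−7)(3−4)(3−8)(3−5) = (−4)·(−1)·(−5)·(−2) = 40 ≡ 7, so v_3 = 7^{−1} = 8 (mod 11).
  i = 4 (α = 8): (8−7)(8−4)(8−3)(8−5) = 1·4·5·3 = 60 ≡ 5, so v_4 = 5^{−1} = 9 (mod 11).
  i = 5 (α = 5): (5−7)(5−4)(5−3)(5−8) = (−2)·1·2·(−3) = 12 ≡ 1, so v_5 = 1^{−1} = 1 (mod 11).
  v = [5, 10, 8, 9, 1].
Step 2: syndromes of r = [9, 4, 4, 7, 2] (all sums mod 11).
  S_0 = Σ v_i r_i = 5·9 + 10·4 + 8·4 + 9·7 + 1·2 = 182 ≡ 6.
  S_1 = Σ v_i α_i r_i = 5·7·9 + 10·4·4 + 8·3·4 + 9·8·7 + 1·5·2 = 1085 ≡ 7.
  α_i^2 mod 11 = [5, 5, 9, 9, 3].
  S_2 = Σ v_i α_i^2 r_i = 5·5·9 + 10·5·4 + 8·9·4 + 9·9·7 + 1·3·2 = 1286 ≡ 10.
  S = (6, 7, 10) ≠ 0, so r is not a codeword (an error is present).
Step 3: locate the error. For a single error e at position i, S_ℓ = v_i·e·α_i^ℓ, so α_err = S_1/S_0.
  S_0^{−1} = 6^{−1} = 2 (mod 11), so α_err = 7·2 = 14 ≡ 3 = α_3. Error position i = 3.
  Consistency check: S_2/S_1 = 10·8 = 80 ≡ 3 = α_err ✓ (single-error assumption holds).
Step 4: error magnitude e = S_0/v_3 = S_0·∏_{j≠3}(α_3 − α_j) = 6·7 = 42 ≡ 9 (mod 11).
Step 5: correct position 3: c_3 = r_3 − e = 4 − 9 ≡ 6 (mod 11). Hence c = [9, 4, 6, 7, 2].
  Check: interpolating c through the α_i gives m(x) = 1 + 9·x (degree < 2) with m(α_i) = c_i for every i, so c is indeed a codeword.


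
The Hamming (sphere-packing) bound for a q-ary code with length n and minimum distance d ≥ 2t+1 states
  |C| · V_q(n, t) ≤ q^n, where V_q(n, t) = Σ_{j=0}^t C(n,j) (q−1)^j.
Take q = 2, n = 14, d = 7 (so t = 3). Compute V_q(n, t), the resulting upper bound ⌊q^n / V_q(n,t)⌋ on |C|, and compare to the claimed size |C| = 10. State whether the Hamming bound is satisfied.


V_q(n, t) = 470, q^n = 16384, Hamming bound = 34, |C| = 10 ≤ bound (satisfied).

Step 1: Compute V_q(n, t) = Σ_{j=0}^3 C(n, j) (q−1)^j.
  j = 0: C(14,0)·(1)^0 = 1·1 = 1.
  j = 1: C(14,1)·(1)^1 = 14·1 = 14.
  j = 2: C(14,2)·(1)^2 = 91·1 = 91.
  j = 3: C(14,3)·(1)^3 = 364·1 = 364.
  V_q(n, t) = 1 + 14 + 91 + 364 = 470.
Step 2: q^n = 2^14 = 16384.
Step 3: Hamming bound ⌊q^n / V_q(n,t)⌋ = ⌊16384/470⌋ = 34.
Step 4: Compare |C| = 10 to 34: satisfied.
The claimed |C| lies below the Hamming bound.


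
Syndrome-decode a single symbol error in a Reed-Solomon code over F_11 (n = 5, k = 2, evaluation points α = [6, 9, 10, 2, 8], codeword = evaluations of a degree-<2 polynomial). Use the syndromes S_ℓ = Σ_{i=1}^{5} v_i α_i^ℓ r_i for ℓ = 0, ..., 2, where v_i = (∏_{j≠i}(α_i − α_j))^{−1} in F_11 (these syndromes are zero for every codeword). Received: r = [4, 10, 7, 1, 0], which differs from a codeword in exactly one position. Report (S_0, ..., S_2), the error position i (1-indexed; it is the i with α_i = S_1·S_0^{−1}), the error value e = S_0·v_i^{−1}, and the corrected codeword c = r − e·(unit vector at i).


S = (1, 9, 4), error at position 2, error magnitude e = 1, c = [4, 9, 7, 1, 0].

Step 1: column multipliers v_i = (∏_{j≠i}(α_i − α_j))^{−1} mod 11.
  i = 1 (α = 6): (6−9)(6−10)(6−2)(6−8) = (−3)·(−4)·4·(−2) = −96 ≡ 3, so v_1 = 3^{−1} = 4 (mod 11).
  i = 2 (α = 9): (9−6)(9−10)(9−2)(9−8) = 3·(−1)·7·1 = −21 ≡ 1, so v_2 = 1^{−1} = 1 (mod 11).
  i = 3 (α = 10): (10−6)(10−9)(10−2)(10−8) = 4·1·8·2 = 64 ≡ 9, so v_3 = 9^{−1} = 5 (mod 11).
  i = 4 (α = 2): (2−6)(2−9)(2−10)(2−8) = (−4)·(−7)·(−8)·(−6) = 1344 ≡ 2, so v_4 = 2^{−1} = 6 (mod 11).
  i = 5 (α = 8): (8−6)(8−9)(8−10)(8−2) = 2·(−1)·(−2)·6 = 24 ≡ 2, so v_5 = 2^{−1} = 6 (mod 11).
  v = [4, 1, 5, 6, 6].
Step 2: syndromes of r = [4, 10, 7, 1, 0] (all sums mod 11).
  S_0 = Σ v_i r_i = 4·4 + 1·10 + 5·7 + 6·1 + 6·0 = 67 ≡ 1.
  S_1 = Σ v_i α_i r_i = 4·6·4 + 1·9·10 + 5·10·7 + 6·2·1 + 6·8·0 = 548 ≡ 9.
  α_i^2 mod 11 = [3, 4, 1, 4, 9].
  S_2 = Σ v_i α_i^2 r_i = 4·3·4 + 1·4·10 + 5·1·7 + 6·4·1 + 6·9·0 = 147 ≡ 4.
  S = (1, 9, 4) ≠ 0, so r is not a codeword (an error is present).
Step 3: locate the error. For a single error e at position i, S_ℓ = v_i·e·α_i^ℓ, so α_err = S_1/S_0.
  S_0^{−1} = 1^{−1} = 1 (mod 11), so α_err = 9·1 = 9 ≡ 9 = α_2. Error position i = 2.
  Consistency check: S_2/S_1 = 4·5 = 20 ≡ 9 = α_err ✓ (single-error assumption holds).
Step 4: error magnitude e = S_0/v_2 = S_0·∏_{j≠2}(α_2 − α_j) = 1·1 = 1 ≡ 1 (mod 11).
Step 5: correct position 2: c_2 = r_2 − e = 10 − 1 ≡ 9 (mod 11). Hence c = [4, 9, 7, 1, 0].
  Check: interpolating c through the α_i gives m(x) = 5 + 9·x (degree < 2) with m(α_i) = c_i for every i, so c is indeed a codeword.


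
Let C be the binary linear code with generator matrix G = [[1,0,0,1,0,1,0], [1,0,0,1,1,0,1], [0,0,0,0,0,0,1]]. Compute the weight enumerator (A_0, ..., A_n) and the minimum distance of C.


Weight distribution: A_0 = 1, A_1 = 1, A_2 = 1, A_3 = 3, A_4 = 2. Minimum distance d = 1.

Enumerate all 2^3 = 8 messages m ∈ F_2^3.
For each, compute codeword c = mG in F_2^7, then tally its weight.
  m = 000 → c = 0000000, weight = 0.
  m = 100 → c = 1001010, weight = 3.
  m = 010 → c = 1001101, weight = 4.
  m = 110 → c = 0000111, weight = 3.
  m = 001 → c = 0000001, weight = 1.
  m = 101 → c = 1001011, weight = 4.
  m = 011 → c = 1001100, weight = 3.
  m = 111 → c = 0000110, weight = 2.
Tally weights:
  weight 0: 1 codewords.
  weight 1: 1 codewords.
  weight 2: 1 codewords.
  weight 3: 3 codewords.
  weight 4: 2 codewords.
Minimum distance d = smallest w > 0 with A_w > 0 = 1.
Sanity: Σ A_w = 8 = 2^3 = 8 ✓.


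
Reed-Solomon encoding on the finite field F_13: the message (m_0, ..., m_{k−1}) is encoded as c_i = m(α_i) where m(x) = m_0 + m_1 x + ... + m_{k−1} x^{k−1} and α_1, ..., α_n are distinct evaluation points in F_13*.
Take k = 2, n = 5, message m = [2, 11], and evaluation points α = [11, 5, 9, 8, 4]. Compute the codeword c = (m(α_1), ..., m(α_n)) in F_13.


c = [6, 5, 10, 12, 7]

Message polynomial: m(x) = 2 + 11·x (mod 13).
For each evaluation point α_i, compute m(α_i) mod 13:
  α_1 = 11: Horner steps 11 → 6, so m(11) = 6.
  α_2 = 5: Horner steps 11 → 5, so m(5) = 5.
  α_3 = 9: Horner steps 11 → 10, so m(9) = 10.
  α_4 = 8: Horner steps 11 → 12, so m(8) = 12.
  α_5 = 4: Horner steps 11 → 7, so m(4) = 7.
Codeword c = [6, 5, 10, 12, 7] ∈ F_13^5.


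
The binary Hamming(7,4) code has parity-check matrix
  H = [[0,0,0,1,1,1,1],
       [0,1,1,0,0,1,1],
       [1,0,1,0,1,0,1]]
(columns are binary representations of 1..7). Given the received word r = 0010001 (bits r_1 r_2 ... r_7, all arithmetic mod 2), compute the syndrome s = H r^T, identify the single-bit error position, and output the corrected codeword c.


s = (1, 0, 0)^T, error position = 4, corrected codeword c = 0011001

Compute s = H r^T mod 2 one row at a time:
  s_1 = 0 + 0 + 0 + 1 = 1 ≡ 1 (mod 2).
  s_2 = 0 + 1 + 0 + 1 = 2 ≡ 0 (mod 2).
  s_3 = 0 + 1 + 0 + 1 = 2 ≡ 0 (mod 2).
s = (1, 0, 0)^T — this equals column 4 of H (binary 100), so error is at position 4.
Correct: flip bit 4 of r = 0010001 to get c = 0011001.


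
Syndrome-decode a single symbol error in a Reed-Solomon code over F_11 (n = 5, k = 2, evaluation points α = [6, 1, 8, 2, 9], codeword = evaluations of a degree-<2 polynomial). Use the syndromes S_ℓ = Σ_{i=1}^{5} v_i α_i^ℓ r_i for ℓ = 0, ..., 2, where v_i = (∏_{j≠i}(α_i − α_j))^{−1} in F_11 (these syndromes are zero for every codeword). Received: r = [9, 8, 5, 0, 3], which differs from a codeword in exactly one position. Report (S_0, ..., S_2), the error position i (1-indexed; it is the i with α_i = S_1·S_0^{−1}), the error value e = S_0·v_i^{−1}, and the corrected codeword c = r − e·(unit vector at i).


S = (2, 4, 8), error at position 4, error magnitude e = 5, c = [9, 8, 5, 6, 3].

Step 1: column multipliers v_i = (∏_{j≠i}(α_i − α_j))^{−1} mod 11.
  i = 1 (α = 6): (6−1)(6−8)(6−2)(6−9) = 5·(−2)·4·(−3) = 120 ≡ 10, so v_1 = 10^{−1} = 10 (mod 11).
  i = 2 (α = 1): (1−6)(1−8)(1−2)(1−9) = (−5)·(−7)·(−1)·(−8) = 280 ≡ 5, so v_2 = 5^{−1} = 9 (mod 11).
  i = 3 (α = 8): (8−6)(8−1)(8−2)(8−9) = 2·7·6·(−1) = −84 ≡ 4, so v_3 = 4^{−1} = 3 (mod 11).
  i = 4 (α = 2): (2−6)(2−1)(2−8)(2−9) = (−4)·1·(−6)·(−7) = −168 ≡ 8, so v_4 = 8^{−1} = 7 (mod 11).
  i = 5 (α = 9): (9−6)(9−1)(9−8)(9−2) = 3·8·1·7 = 168 ≡ 3, so v_5 = 3^{−1} = 4 (mod 11).
  v = [10, 9, 3, 7, 4].
Step 2: syndromes of r = [9, 8, 5, 0, 3] (all sums mod 11).
  S_0 = Σ v_i r_i = 10·9 + 9·8 + 3·5 + 7·0 + 4·3 = 189 ≡ 2.
  S_1 = Σ v_i α_i r_i = 10·6·9 + 9·1·8 + 3·8·5 + 7·2·0 + 4·9·3 = 840 ≡ 4.
  α_i^2 mod 11 = [3, 1, 9, 4, 4].
  S_2 = Σ v_i α_i^2 r_i = 10·3·9 + 9·1·8 + 3·9·5 + 7·4·0 + 4·4·3 = 525 ≡ 8.
  S = (2, 4, 8) ≠ 0, so r is not a codeword (an error is present).
Step 3: locate the error. For a single error e at position i, S_ℓ = v_i·e·α_i^ℓ, so α_err = S_1/S_0.
  S_0^{−1} = 2^{−1} = 6 (mod 11), so α_err = 4·6 = 24 ≡ 2 = α_4. Error position i = 4.
  Consistency check: S_2/S_1 = 8·3 = 24 ≡ 2 = α_err ✓ (single-error assumption holds).
Step 4: error magnitude e = S_0/v_4 = S_0·∏_{j≠4}(α_4 − α_j) = 2·8 = 16 ≡ 5 (mod 11).
Step 5: correct position 4: c_4 = r_4 − e = 0 − 5 ≡ 6 (mod 11). Hence c = [9, 8, 5, 6, 3].
  Check: interpolating c through the α_i gives m(x) = 10 + 9·x (degree < 2) with m(α_i) = c_i for every i, so c is indeed a codeword.


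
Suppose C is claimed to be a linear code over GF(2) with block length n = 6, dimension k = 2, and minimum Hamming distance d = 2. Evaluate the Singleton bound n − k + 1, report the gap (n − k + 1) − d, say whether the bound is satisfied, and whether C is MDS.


Singleton RHS = n − k + 1 = 5, slack = 3, bound satisfied, not MDS.

Singleton bound: d ≤ n − k + 1.
Here n = 6, k = 2, so n − k + 1 = 5.
Given d = 2, check d ≤ 5: YES.
Slack = (n − k + 1) − d = 3.
The code is NOT MDS (slack = 3 > 0).
Description: the claimed parameters are [6, 2, 2]_2; such a code would be non-MDS.


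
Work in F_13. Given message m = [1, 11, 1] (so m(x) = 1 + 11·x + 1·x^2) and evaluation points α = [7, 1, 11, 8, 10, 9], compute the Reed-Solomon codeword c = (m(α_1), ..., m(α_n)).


c = [10, 0, 9, 10, 3, 12]

Message polynomial: m(x) = 1 + 11·x + 1·x^2 (mod 13).
For each evaluation point α_i, compute m(α_i) mod 13:
  α_1 = 7: Horner steps 1 → 5 → 10, so m(7) = 10.
  α_2 = 1: Horner steps 1 → 12 → 0, so m(1) = 0.
  α_3 = 11: Horner steps 1 → 9 → 9, so m(11) = 9.
  α_4 = 8: Horner steps 1 → 6 → 10, so m(8) = 10.
  α_5 = 10: Horner steps 1 → 8 → 3, so m(10) = 3.
  α_6 = 9: Horner steps 1 → 7 → 12, so m(9) = 12.
Codeword c = [10, 0, 9, 10, 3, 12] ∈ F_13^6.


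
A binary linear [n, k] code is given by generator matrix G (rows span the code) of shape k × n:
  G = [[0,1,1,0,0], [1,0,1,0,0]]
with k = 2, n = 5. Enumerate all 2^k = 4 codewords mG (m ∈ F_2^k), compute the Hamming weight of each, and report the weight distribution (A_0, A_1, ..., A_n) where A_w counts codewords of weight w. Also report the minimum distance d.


Weight distribution: A_0 = 1, A_2 = 3. Minimum distance d = 2.

Enumerate all 2^2 = 4 messages m ∈ F_2^2.
For each, compute codeword c = mG in F_2^5, then tally its weight.
  m = 00 → c = 00000, weight = 0.
  m = 10 → c = 01100, weight = 2.
  m = 01 → c = 10100, weight = 2.
  m = 11 → c = 11000, weight = 2.
Tally weights:
  weight 0: 1 codewords.
  weight 2: 3 codewords.
Minimum distance d = smallest w > 0 with A_w > 0 = 2.
Sanity: Σ A_w = 4 = 2^2 = 4 ✓.


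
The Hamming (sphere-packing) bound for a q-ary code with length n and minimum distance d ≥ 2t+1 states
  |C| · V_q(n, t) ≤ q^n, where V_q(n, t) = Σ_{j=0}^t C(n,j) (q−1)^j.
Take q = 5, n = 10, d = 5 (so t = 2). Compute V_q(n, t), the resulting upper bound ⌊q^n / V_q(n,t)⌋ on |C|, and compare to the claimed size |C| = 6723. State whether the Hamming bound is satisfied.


V_q(n, t) = 761, q^n = 9765625, Hamming bound = 12832, |C| = 6723 ≤ bound (satisfied).

Step 1: Compute V_q(n, t) = Σ_{j=0}^2 C(n, j) (q−1)^j.
  j = 0: C(10,0)·(4)^0 = 1·1 = 1.
  j = 1: C(10,1)·(4)^1 = 10·4 = 40.
  j = 2: C(10,2)·(4)^2 = 45·16 = 720.
  V_q(n, t) = 1 + 40 + 720 = 761.
Step 2: q^n = 5^10 = 9765625.
Step 3: Hamming bound ⌊q^n / V_q(n,t)⌋ = ⌊9765625/761⌋ = 12832.
Step 4: Compare |C| = 6723 to 12832: satisfied.
The claimed |C| lies below the Hamming bound.


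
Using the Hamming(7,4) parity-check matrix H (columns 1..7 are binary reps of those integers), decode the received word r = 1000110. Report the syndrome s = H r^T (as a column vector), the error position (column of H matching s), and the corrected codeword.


s = (0, 1, 0)^T, error position = 2, corrected codeword c = 1100110

Compute s = H r^T mod 2 one row at a time:
  s_1 = 0 + 1 + 1 + 0 = 2 ≡ 0 (mod 2).
  s_2 = 0 + 0 + 1 + 0 = 1 ≡ 1 (mod 2).
  s_3 = 1 + 0 + 1 + 0 = 2 ≡ 0 (mod 2).
s = (0, 1, 0)^T — this equals column 2 of H (binary 010), so error is at position 2.
Correct: flip bit 2 of r = 1000110 to get c = 1100110.


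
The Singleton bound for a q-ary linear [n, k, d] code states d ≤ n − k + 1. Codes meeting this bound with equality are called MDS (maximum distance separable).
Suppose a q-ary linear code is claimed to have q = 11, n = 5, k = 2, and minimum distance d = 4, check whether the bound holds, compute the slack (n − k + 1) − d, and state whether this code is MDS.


Singleton RHS = n − k + 1 = 4, slack = 0, bound satisfied, MDS.

Singleton bound: d ≤ n − k + 1.
Here n = 5, k = 2, so n − k + 1 = 4.
Given d = 4, check d ≤ 4: YES.
Slack = (n − k + 1) − d = 0.
The code is MDS (slack = 0).
Description: the claimed parameters are [5, 2, 4]_11; such a code would be MDS (meets Singleton bound).


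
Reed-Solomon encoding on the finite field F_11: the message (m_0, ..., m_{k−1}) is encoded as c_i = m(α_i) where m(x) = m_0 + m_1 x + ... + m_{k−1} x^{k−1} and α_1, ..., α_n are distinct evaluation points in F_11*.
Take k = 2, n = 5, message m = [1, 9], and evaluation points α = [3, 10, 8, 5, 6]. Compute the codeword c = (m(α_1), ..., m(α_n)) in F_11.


c = [6, 3, 7, 2, 0]

Message polynomial: m(x) = 1 + 9·x (mod 11).
For each evaluation point α_i, compute m(α_i) mod 11:
  α_1 = 3: Horner steps 9 → 6, so m(3) = 6.
  α_2 = 10: Horner steps 9 → 3, so m(10) = 3.
  α_3 = 8: Horner steps 9 → 7, so m(8) = 7.
  α_4 = 5: Horner steps 9 → 2, so m(5) = 2.
  α_5 = 6: Horner steps 9 → 0, so m(6) = 0.
Codeword c = [6, 3, 7, 2, 0] ∈ F_11^5.


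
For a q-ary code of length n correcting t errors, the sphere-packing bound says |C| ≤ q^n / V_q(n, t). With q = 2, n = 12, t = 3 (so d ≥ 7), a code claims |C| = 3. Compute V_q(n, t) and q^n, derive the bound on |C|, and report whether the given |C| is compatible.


V_q(n, t) = 299, q^n = 4096, Hamming bound = 13, |C| = 3 ≤ bound (satisfied).

Step 1: Compute V_q(n, t) = Σ_{j=0}^3 C(n, j) (q−1)^j.
  j = 0: C(12,0)·(1)^0 = 1·1 = 1.
  j = 1: C(12,1)·(1)^1 = 12·1 = 12.
  j = 2: C(12,2)·(1)^2 = 66·1 = 66.
  j = 3: C(12,3)·(1)^3 = 220·1 = 220.
  V_q(n, t) = 1 + 12 + 66 + 220 = 299.
Step 2: q^n = 2^12 = 4096.
Step 3: Hamming bound ⌊q^n / V_q(n,t)⌋ = ⌊4096/299⌋ = 13.
Step 4: Compare |C| = 3 to 13: satisfied.
The claimed |C| lies below the Hamming bound.


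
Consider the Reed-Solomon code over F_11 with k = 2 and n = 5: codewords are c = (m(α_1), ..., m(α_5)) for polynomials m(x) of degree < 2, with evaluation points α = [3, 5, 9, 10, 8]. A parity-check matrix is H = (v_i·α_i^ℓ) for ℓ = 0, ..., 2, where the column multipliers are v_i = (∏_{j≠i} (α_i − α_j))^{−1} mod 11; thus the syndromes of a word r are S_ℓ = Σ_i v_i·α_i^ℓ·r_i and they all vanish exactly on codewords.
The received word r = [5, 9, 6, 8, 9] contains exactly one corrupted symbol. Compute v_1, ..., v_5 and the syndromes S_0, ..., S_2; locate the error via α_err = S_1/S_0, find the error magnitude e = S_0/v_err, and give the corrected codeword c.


S = (2, 5, 7), error at position 5, error magnitude e = 5, c = [5, 9, 6, 8, 4].

Step 1: column multipliers v_i = (∏_{j≠i}(α_i − α_j))^{−1} mod 11.
  i = 1 (α = 3): (3−5)(3−9)(3−10)(3−8) = (−2)·(−6)·(−7)·(−5) = 420 ≡ 2, so v_1 = 2^{−1} = 6 (mod 11).
  i = 2 (α = 5): (5−3)(5−9)(5−10)(5−8) = 2·(−4)·(−5)·(−3) = −120 ≡ 1, so v_2 = 1^{−1} = 1 (mod 11).
  i = 3 (α = 9): (9−3)(9−5)(9−10)(9−8) = 6·4·(−1)·1 = −24 ≡ 9, so v_3 = 9^{−1} = 5 (mod 11).
  i = 4 (α = 10): (10−3)(10−5)(10−9)(10−8) = 7·5·1·2 = 70 ≡ 4, so v_4 = 4^{−1} = 3 (mod 11).
  i = 5 (α = 8): (8−3)(8−5)(8−9)(8−10) = 5·3·(−1)·(−2) = 30 ≡ 8, so v_5 = 8^{−1} = 7 (mod 11).
  v = [6, 1, 5, 3, 7].
Step 2: syndromes of r = [5, 9, 6, 8, 9] (all sums mod 11).
  S_0 = Σ v_i r_i = 6·5 + 1·9 + 5·6 + 3·8 + 7·9 = 156 ≡ 2.
  S_1 = Σ v_i α_i r_i = 6·3·5 + 1·5·9 + 5·9·6 + 3·10·8 + 7·8·9 = 1149 ≡ 5.
  α_i^2 mod 11 = [9, 3, 4, 1, 9].
  S_2 = Σ v_i α_i^2 r_i = 6·9·5 + 1·3·9 + 5·4·6 + 3·1·8 + 7·9·9 = 1008 ≡ 7.
  S = (2, 5, 7) ≠ 0, so r is not a codeword (an error is present).
Step 3: locate the error. For a single error e at position i, S_ℓ = v_i·e·α_i^ℓ, so α_err = S_1/S_0.
  S_0^{−1} = 2^{−1} = 6 (mod 11), so α_err = 5·6 = 30 ≡ 8 = α_5. Error position i = 5.
  Consistency check: S_2/S_1 = 7·9 = 63 ≡ 8 = α_err ✓ (single-error assumption holds).
Step 4: error magnitude e = S_0/v_5 = S_0·∏_{j≠5}(α_5 − α_j) = 2·8 = 16 ≡ 5 (mod 11).
Step 5: correct position 5: c_5 = r_5 − e = 9 − 5 ≡ 4 (mod 11). Hence c = [5, 9, 6, 8, 4].
  Check: interpolating c through the α_i gives m(x) = 10 + 2·x (degree < 2) with m(α_i) = c_i for every i, so c is indeed a codeword.


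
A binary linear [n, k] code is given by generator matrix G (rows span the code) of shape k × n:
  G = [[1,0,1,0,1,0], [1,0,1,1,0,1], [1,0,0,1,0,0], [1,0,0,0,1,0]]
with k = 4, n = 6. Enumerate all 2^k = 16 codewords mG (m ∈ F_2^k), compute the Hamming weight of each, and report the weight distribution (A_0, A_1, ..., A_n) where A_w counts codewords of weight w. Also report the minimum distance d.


Weight distribution: A_0 = 1, A_1 = 2, A_2 = 4, A_3 = 6, A_4 = 3. Minimum distance d = 1.

Enumerate all 2^4 = 16 messages m ∈ F_2^4.
For each, compute codeword c = mG in F_2^6, then tally its weight.
  m = 0000 → c = 000000, weight = 0.
  m = 1000 → c = 101010, weight = 3.
  m = 0100 → c = 101101, weight = 4.
  m = 1100 → c = 000111, weight = 3.
  m = 0010 → c = 100100, weight = 2.
  m = 1010 → c = 001110, weight = 3.
  m = 0110 → c = 001001, weight = 2.
  m = 1110 → c = 100011, weight = 3.
  m = 0001 → c = 100010, weight = 2.
  m = 1001 → c = 001000, weight = 1.
  m = 0101 → c = 001111, weight = 4.
  m = 1101 → c = 100101, weight = 3.
  m = 0011 → c = 000110, weight = 2.
  m = 1011 → c = 101100, weight = 3.
  m = 0111 → c = 101011, weight = 4.
  m = 1111 → c = 000001, weight = 1.
Tally weights:
  weight 0: 1 codewords.
  weight 1: 2 codewords.
  weight 2: 4 codewords.
  weight 3: 6 codewords.
  weight 4: 3 codewords.
Minimum distance d = smallest w > 0 with A_w > 0 = 1.
Sanity: Σ A_w = 16 = 2^4 = 16 ✓.


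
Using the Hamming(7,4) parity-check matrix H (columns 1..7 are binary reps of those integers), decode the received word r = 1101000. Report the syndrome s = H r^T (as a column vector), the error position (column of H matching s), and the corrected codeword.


s = (1, 1, 1)^T, error position = 7, corrected codeword c = 1101001

Compute s = H r^T mod 2 one row at a time:
  s_1 = 1 + 0 + 0 + 0 = 1 ≡ 1 (mod 2).
  s_2 = 1 + 0 + 0 + 0 = 1 ≡ 1 (mod 2).
  s_3 = 1 + 0 + 0 + 0 = 1 ≡ 1 (mod 2).
s = (1, 1, 1)^T — this equals column 7 of H (binary 111), so error is at position 7.
Correct: flip bit 7 of r = 1101000 to get c = 1101001.


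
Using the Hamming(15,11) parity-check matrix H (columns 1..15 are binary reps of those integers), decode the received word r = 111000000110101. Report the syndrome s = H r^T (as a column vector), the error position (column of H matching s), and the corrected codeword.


s = (0, 0, 1, 1)^T, error position = 3, corrected codeword c = 110000000110101

Compute s = H r^T mod 2 one row at a time:
  s_1 = 0 + 0 + 1 + 1 + 0 + 1 + 0 + 1 = 4 ≡ 0 (mod 2).
  s_2 = 0 + 0 + 0 + 0 + 0 + 1 + 0 + 1 = 2 ≡ 0 (mod 2).
  s_3 = 1 + 1 + 0 + 0 + 1 + 1 + 0 + 1 = 5 ≡ 1 (mod 2).
  s_4 = 1 + 1 + 0 + 0 + 0 + 1 + 1 + 1 = 5 ≡ 1 (mod 2).
s = (0, 0, 1, 1)^T — this equals column 3 of H (binary 0011), so error is at position 3.
Correct: flip bit 3 of r = 111000000110101 to get c = 110000000110101.


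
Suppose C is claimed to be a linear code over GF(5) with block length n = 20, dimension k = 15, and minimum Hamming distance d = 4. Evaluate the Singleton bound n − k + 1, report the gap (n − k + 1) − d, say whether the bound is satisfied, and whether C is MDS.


Singleton RHS = n − k + 1 = 6, slack = 2, bound satisfied, not MDS.

Singleton bound: d ≤ n − k + 1.
Here n = 20, k = 15, so n − k + 1 = 6.
Given d = 4, check d ≤ 6: YES.
Slack = (n − k + 1) − d = 2.
The code is NOT MDS (slack = 2 > 0).
Description: the claimed parameters are [20, 15, 4]_5; such a code would be non-MDS.


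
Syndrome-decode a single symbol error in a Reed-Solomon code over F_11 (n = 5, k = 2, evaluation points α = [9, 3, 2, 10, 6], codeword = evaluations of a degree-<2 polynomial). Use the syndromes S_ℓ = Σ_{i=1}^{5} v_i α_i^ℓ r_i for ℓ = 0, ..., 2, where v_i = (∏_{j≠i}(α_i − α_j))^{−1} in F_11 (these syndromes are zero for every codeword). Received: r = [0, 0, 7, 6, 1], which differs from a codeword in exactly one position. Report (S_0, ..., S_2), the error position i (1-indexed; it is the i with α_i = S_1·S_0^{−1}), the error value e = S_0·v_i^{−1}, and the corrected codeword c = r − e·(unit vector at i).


S = (7, 8, 6), error at position 1, error magnitude e = 9, c = [2, 0, 7, 6, 1].

Step 1: column multipliers v_i = (∏_{j≠i}(α_i − α_j))^{−1} mod 11.
  i = 1 (α = 9): (9−3)(9−2)(9−10)(9−6) = 6·7·(−1)·3 = −126 ≡ 6, so v_1 = 6^{−1} = 2 (mod 11).
  i = 2 (α = 3): (3−9)(3−2)(3−10)(3−6) = (−6)·1·(−7)·(−3) = −126 ≡ 6, so v_2 = 6^{−1} = 2 (mod 11).
  i = 3 (α = 2): (2−9)(2−3)(2−10)(2−6) = (−7)·(−1)·(−8)·(−4) = 224 ≡ 4, so v_3 = 4^{−1} = 3 (mod 11).
  i = 4 (α = 10): (10−9)(10−3)(10−2)(10−6) = 1·7·8·4 = 224 ≡ 4, so v_4 = 4^{−1} = 3 (mod 11).
  i = 5 (α = 6): (6−9)(6−3)(6−2)(6−10) = (−3)·3·4·(−4) = 144 ≡ 1, so v_5 = 1^{−1} = 1 (mod 11).
  v = [2, 2, 3, 3, 1].
Step 2: syndromes of r = [0, 0, 7, 6, 1] (all sums mod 11).
  S_0 = Σ v_i r_i = 2·0 + 2·0 + 3·7 + 3·6 + 1·1 = 40 ≡ 7.
  S_1 = Σ v_i α_i r_i = 2·9·0 + 2·3·0 + 3·2·7 + 3·10·6 + 1·6·1 = 228 ≡ 8.
  α_i^2 mod 11 = [4, 9, 4, 1, 3].
  S_2 = Σ v_i α_i^2 r_i = 2·4·0 + 2·9·0 + 3·4·7 + 3·1·6 + 1·3·1 = 105 ≡ 6.
  S = (7, 8, 6) ≠ 0, so r is not a codeword (an error is present).
Step 3: locate the error. For a single error e at position i, S_ℓ = v_i·e·α_i^ℓ, so α_err = S_1/S_0.
  S_0^{−1} = 7^{−1} = 8 (mod 11), so α_err = 8·8 = 64 ≡ 9 = α_1. Error position i = 1.
  Consistency check: S_2/S_1 = 6·7 = 42 ≡ 9 = α_err ✓ (single-error assumption holds).
Step 4: error magnitude e = S_0/v_1 = S_0·∏_{j≠1}(α_1 − α_j) = 7·6 = 42 ≡ 9 (mod 11).
Step 5: correct position 1: c_1 = r_1 − e = 0 − 9 ≡ 2 (mod 11). Hence c = [2, 0, 7, 6, 1].
  Check: interpolating c through the α_i gives m(x) = 10 + 4·x (degree < 2) with m(α_i) = c_i for every i, so c is indeed a codeword.


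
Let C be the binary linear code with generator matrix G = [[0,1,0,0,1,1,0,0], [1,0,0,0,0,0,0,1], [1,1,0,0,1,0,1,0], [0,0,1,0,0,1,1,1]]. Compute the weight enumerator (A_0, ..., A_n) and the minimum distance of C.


Weight distribution: A_0 = 1, A_1 = 1, A_2 = 1, A_3 = 4, A_4 = 5, A_5 = 3, A_6 = 1. Minimum distance d = 1.

Enumerate all 2^4 = 16 messages m ∈ F_2^4.
For each, compute codeword c = mG in F_2^8, then tally its weight.
  m = 0000 → c = 00000000, weight = 0.
  m = 1000 → c = 01001100, weight = 3.
  m = 0100 → c = 10000001, weight = 2.
  m = 1100 → c = 11001101, weight = 5.
  m = 0010 → c = 11001010, weight = 4.
  m = 1010 → c = 10000110, weight = 3.
  m = 0110 → c = 01001011, weight = 4.
  m = 1110 → c = 00000111, weight = 3.
  m = 0001 → c = 00100111, weight = 4.
  m = 1001 → c = 01101011, weight = 5.
  m = 0101 → c = 10100110, weight = 4.
  m = 1101 → c = 11101010, weight = 5.
  m = 0011 → c = 11101101, weight = 6.
  m = 1011 → c = 10100001, weight = 3.
  m = 0111 → c = 01101100, weight = 4.
  m = 1111 → c = 00100000, weight = 1.
Tally weights:
  weight 0: 1 codewords.
  weight 1: 1 codewords.
  weight 2: 1 codewords.
  weight 3: 4 codewords.
  weight 4: 5 codewords.
  weight 5: 3 codewords.
  weight 6: 1 codewords.
Minimum distance d = smallest w > 0 with A_w > 0 = 1.
Sanity: Σ A_w = 16 = 2^4 = 16 ✓.


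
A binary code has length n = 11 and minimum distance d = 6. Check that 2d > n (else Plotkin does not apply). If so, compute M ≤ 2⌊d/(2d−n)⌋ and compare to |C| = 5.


Plotkin bound M ≤ 12; given |C| = 5 ≤ bound (satisfied).

Check applicability: 2d = 12, n = 11.
2d − n = 1 > 0, so Plotkin applies.
Compute d/(2d−n) = 6/1 ≈ 6.0000.
⌊d/(2d−n)⌋ = 6.
Plotkin bound: M ≤ 2·6 = 12.
Given |C| = 5, check: satisfied.
This |C| is below the Plotkin bound.


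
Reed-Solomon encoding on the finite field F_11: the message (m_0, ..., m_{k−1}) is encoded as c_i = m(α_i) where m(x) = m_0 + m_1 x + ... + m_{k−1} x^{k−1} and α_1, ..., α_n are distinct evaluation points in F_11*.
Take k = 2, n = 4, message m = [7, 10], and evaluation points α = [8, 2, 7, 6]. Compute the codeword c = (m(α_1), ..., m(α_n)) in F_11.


c = [10, 5, 0, 1]

Message polynomial: m(x) = 7 + 10·x (mod 11).
For each evaluation point α_i, compute m(α_i) mod 11:
  α_1 = 8: Horner steps 10 → 10, so m(8) = 10.
  α_2 = 2: Horner steps 10 → 5, so m(2) = 5.
  α_3 = 7: Horner steps 10 → 0, so m(7) = 0.
  α_4 = 6: Horner steps 10 → 1, so m(6) = 1.
Codeword c = [10, 5, 0, 1] ∈ F_11^4.


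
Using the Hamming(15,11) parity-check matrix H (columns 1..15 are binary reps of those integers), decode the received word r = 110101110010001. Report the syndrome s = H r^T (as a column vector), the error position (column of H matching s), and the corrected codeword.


s = (1, 0, 1, 0)^T, error position = 10, corrected codeword c = 110101110110001

Compute s = H r^T mod 2 one row at a time:
  s_1 = 1 + 0 + 0 + 1 + 0 + 0 + 0 + 1 = 3 ≡ 1 (mod 2).
  s_2 = 1 + 0 + 1 + 1 + 0 + 0 + 0 + 1 = 4 ≡ 0 (mod 2).
  s_3 = 1 + 0 + 1 + 1 + 0 + 1 + 0 + 1 = 5 ≡ 1 (mod 2).
  s_4 = 1 + 0 + 0 + 1 + 0 + 1 + 0 + 1 = 4 ≡ 0 (mod 2).
s = (1, 0, 1, 0)^T — this equals column 10 of H (binary 1010), so error is at position 10.
Correct: flip bit 10 of r = 110101110010001 to get c = 110101110110001.


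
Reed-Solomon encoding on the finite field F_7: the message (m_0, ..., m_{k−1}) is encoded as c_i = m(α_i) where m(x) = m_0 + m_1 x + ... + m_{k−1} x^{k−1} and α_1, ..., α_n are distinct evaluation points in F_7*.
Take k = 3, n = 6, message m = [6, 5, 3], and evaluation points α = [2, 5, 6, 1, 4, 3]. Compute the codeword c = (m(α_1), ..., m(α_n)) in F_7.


c = [0, 1, 4, 0, 4, 6]

Message polynomial: m(x) = 6 + 5·x + 3·x^2 (mod 7).
For each evaluation point α_i, compute m(α_i) mod 7:
  α_1 = 2: Horner steps 3 → 4 → 0, so m(2) = 0.
  α_2 = 5: Horner steps 3 → 6 → 1, so m(5) = 1.
  α_3 = 6: Horner steps 3 → 2 → 4, so m(6) = 4.
  α_4 = 1: Horner steps 3 → 1 → 0, so m(1) = 0.
  α_5 = 4: Horner steps 3 → 3 → 4, so m(4) = 4.
  α_6 = 3: Horner steps 3 → 0 → 6, so m(3) = 6.
Codeword c = [0, 1, 4, 0, 4, 6] ∈ F_7^6.


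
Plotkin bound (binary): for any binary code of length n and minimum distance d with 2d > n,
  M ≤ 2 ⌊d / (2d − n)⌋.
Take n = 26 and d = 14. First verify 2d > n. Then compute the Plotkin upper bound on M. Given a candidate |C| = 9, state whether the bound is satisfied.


Plotkin bound M ≤ 14; given |C| = 9 ≤ bound (satisfied).

Check applicability: 2d = 28, n = 26.
2d − n = 2 > 0, so Plotkin applies.
Compute d/(2d−n) = 14/2 ≈ 7.0000.
⌊d/(2d−n)⌋ = 7.
Plotkin bound: M ≤ 2·7 = 14.
Given |C| = 9, check: satisfied.
This |C| is below the Plotkin bound.


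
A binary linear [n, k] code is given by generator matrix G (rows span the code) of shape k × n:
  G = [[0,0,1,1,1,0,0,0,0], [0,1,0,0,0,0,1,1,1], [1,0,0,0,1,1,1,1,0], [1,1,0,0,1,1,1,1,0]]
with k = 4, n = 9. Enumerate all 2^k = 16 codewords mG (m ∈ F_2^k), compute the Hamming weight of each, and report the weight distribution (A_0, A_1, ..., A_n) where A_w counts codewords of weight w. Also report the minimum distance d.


Weight distribution: A_0 = 1, A_1 = 1, A_3 = 2, A_4 = 3, A_5 = 3, A_6 = 4, A_7 = 2. Minimum distance d = 1.

Enumerate all 2^4 = 16 messages m ∈ F_2^4.
For each, compute codeword c = mG in F_2^9, then tally its weight.
  m = 0000 → c = 000000000, weight = 0.
  m = 1000 → c = 001110000, weight = 3.
  m = 0100 → c = 010000111, weight = 4.
  m = 1100 → c = 011110111, weight = 7.
  m = 0010 → c = 100011110, weight = 5.
  m = 1010 → c = 101101110, weight = 6.
  m = 0110 → c = 110011001, weight = 5.
  m = 1110 → c = 111101001, weight = 6.
  m = 0001 → c = 110011110, weight = 6.
  m = 1001 → c = 111101110, weight = 7.
  m = 0101 → c = 100011001, weight = 4.
  m = 1101 → c = 101101001, weight = 5.
  m = 0011 → c = 010000000, weight = 1.
  m = 1011 → c = 011110000, weight = 4.
  m = 0111 → c = 000000111, weight = 3.
  m = 1111 → c = 001110111, weight = 6.
Tally weights:
  weight 0: 1 codewords.
  weight 1: 1 codewords.
  weight 3: 2 codewords.
  weight 4: 3 codewords.
  weight 5: 3 codewords.
  weight 6: 4 codewords.
  weight 7: 2 codewords.
Minimum distance d = smallest w > 0 with A_w > 0 = 1.
Sanity: Σ A_w = 16 = 2^4 = 16 ✓.


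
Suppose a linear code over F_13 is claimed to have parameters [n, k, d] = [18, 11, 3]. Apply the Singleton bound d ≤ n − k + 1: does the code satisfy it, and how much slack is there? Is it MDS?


Singleton RHS = n − k + 1 = 8, slack = 5, bound satisfied, not MDS.

Singleton bound: d ≤ n − k + 1.
Here n = 18, k = 11, so n − k + 1 = 8.
Given d = 3, check d ≤ 8: YES.
Slack = (n − k + 1) − d = 5.
The code is NOT MDS (slack = 5 > 0).
Description: the claimed parameters are [18, 11, 3]_13; such a code would be non-MDS.


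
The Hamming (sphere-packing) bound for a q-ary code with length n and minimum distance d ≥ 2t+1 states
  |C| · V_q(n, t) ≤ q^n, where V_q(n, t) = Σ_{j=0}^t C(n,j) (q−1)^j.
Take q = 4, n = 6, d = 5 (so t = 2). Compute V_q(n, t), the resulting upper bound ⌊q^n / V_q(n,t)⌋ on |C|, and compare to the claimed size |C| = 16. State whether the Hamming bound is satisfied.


V_q(n, t) = 154, q^n = 4096, Hamming bound = 26, |C| = 16 ≤ bound (satisfied).

Step 1: Compute V_q(n, t) = Σ_{j=0}^2 C(n, j) (q−1)^j.
  j = 0: C(6,0)·(3)^0 = 1·1 = 1.
  j = 1: C(6,1)·(3)^1 = 6·3 = 18.
  j = 2: C(6,2)·(3)^2 = 15·9 = 135.
  V_q(n, t) = 1 + 18 + 135 = 154.
Step 2: q^n = 4^6 = 4096.
Step 3: Hamming bound ⌊q^n / V_q(n,t)⌋ = ⌊4096/154⌋ = 26.
Step 4: Compare |C| = 16 to 26: satisfied.
The claimed |C| lies below the Hamming bound.


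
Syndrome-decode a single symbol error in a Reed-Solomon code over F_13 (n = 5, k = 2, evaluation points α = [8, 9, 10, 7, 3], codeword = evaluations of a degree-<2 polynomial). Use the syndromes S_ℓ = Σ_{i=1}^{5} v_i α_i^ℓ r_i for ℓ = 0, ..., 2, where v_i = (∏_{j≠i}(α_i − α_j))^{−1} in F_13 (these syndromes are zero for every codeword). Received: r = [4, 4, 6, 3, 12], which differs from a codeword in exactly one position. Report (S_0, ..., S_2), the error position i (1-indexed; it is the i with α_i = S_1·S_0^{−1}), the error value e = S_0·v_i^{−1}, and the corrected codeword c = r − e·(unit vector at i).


S = (12, 4, 10), error at position 2, error magnitude e = 12, c = [4, 5, 6, 3, 12].

Step 1: column multipliers v_i = (∏_{j≠i}(α_i − α_j))^{−1} mod 13.
  i = 1 (α = 8): (8−9)(8−10)(8−7)(8−3) = (−1)·(−2)·1·5 = 10 ≡ 10, so v_1 = 10^{−1} = 4 (mod 13).
  i = 2 (α = 9): (9−8)(9−10)(9−7)(9−3) = 1·(−1)·2·6 = −12 ≡ 1, so v_2 = 1^{−1} = 1 (mod 13).
  i = 3 (α = 10): (10−8)(10−9)(10−7)(10−3) = 2·1·3·7 = 42 ≡ 3, so v_3 = 3^{−1} = 9 (mod 13).
  i = 4 (α = 7): (7−8)(7−9)(7−10)(7−3) = (−1)·(−2)·(−3)·4 = −24 ≡ 2, so v_4 = 2^{−1} = 7 (mod 13).
  i = 5 (α = 3): (3−8)(3−9)(3−10)(3−7) = (−5)·(−6)·(−7)·(−4) = 840 ≡ 8, so v_5 = 8^{−1} = 5 (mod 13).
  v = [4, 1, 9, 7, 5].
Step 2: syndromes of r = [4, 4, 6, 3, 12] (all sums mod 13).
  S_0 = Σ v_i r_i = 4·4 + 1·4 + 9·6 + 7·3 + 5·12 = 155 ≡ 12.
  S_1 = Σ v_i α_i r_i = 4·8·4 + 1·9·4 + 9·10·6 + 7·7·3 + 5·3·12 = 1031 ≡ 4.
  α_i^2 mod 13 = [12, 3, 9, 10, 9].
  S_2 = Σ v_i α_i^2 r_i = 4·12·4 + 1·3·4 + 9·9·6 + 7·10·3 + 5·9·12 = 1440 ≡ 10.
  S = (12, 4, 10) ≠ 0, so r is not a codeword (an error is present).
Step 3: locate the error. For a single error e at position i, S_ℓ = v_i·e·α_i^ℓ, so α_err = S_1/S_0.
  S_0^{−1} = 12^{−1} = 12 (mod 13), so α_err = 4·12 = 48 ≡ 9 = α_2. Error position i = 2.
  Consistency check: S_2/S_1 = 10·10 = 100 ≡ 9 = α_err ✓ (single-error assumption holds).
Step 4: error magnitude e = S_0/v_2 = S_0·∏_{j≠2}(α_2 − α_j) = 12·1 = 12 ≡ 12 (mod 13).
Step 5: correct position 2: c_2 = r_2 − e = 4 − 12 ≡ 5 (mod 13). Hence c = [4, 5, 6, 3, 12].
  Check: interpolating c through the α_i gives m(x) = 9 + 1·x (degree < 2) with m(α_i) = c_i for every i, so c is indeed a codeword.


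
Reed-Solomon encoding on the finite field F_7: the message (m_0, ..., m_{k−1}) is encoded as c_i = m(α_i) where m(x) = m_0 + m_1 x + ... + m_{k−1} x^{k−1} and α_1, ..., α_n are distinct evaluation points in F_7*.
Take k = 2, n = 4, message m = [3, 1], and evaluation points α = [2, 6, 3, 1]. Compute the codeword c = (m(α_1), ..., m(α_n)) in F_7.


c = [5, 2, 6, 4]

Message polynomial: m(x) = 3 + 1·x (mod 7).
For each evaluation point α_i, compute m(α_i) mod 7:
  α_1 = 2: Horner steps 1 → 5, so m(2) = 5.
  α_2 = 6: Horner steps 1 → 2, so m(6) = 2.
  α_3 = 3: Horner steps 1 → 6, so m(3) = 6.
  α_4 = 1: Horner steps 1 → 4, so m(1) = 4.
Codeword c = [5, 2, 6, 4] ∈ F_7^4.


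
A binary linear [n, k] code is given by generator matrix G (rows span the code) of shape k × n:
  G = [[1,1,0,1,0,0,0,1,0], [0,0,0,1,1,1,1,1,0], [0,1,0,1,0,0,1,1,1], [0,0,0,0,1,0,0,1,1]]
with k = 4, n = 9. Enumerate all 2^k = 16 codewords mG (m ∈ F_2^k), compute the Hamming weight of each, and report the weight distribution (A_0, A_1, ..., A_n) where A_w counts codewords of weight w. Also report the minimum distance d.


Weight distribution: A_0 = 1, A_3 = 4, A_4 = 5, A_5 = 4, A_6 = 2. Minimum distance d = 3.

Enumerate all 2^4 = 16 messages m ∈ F_2^4.
For each, compute codeword c = mG in F_2^9, then tally its weight.
  m = 0000 → c = 000000000, weight = 0.
  m = 1000 → c = 110100010, weight = 4.
  m = 0100 → c = 000111110, weight = 5.
  m = 1100 → c = 110011100, weight = 5.
  m = 0010 → c = 010100111, weight = 5.
  m = 1010 → c = 100000101, weight = 3.
  m = 0110 → c = 010011001, weight = 4.
  m = 1110 → c = 100111011, weight = 6.
  m = 0001 → c = 000010011, weight = 3.
  m = 1001 → c = 110110001, weight = 5.
  m = 0101 → c = 000101101, weight = 4.
  m = 1101 → c = 110001111, weight = 6.
  m = 0011 → c = 010110100, weight = 4.
  m = 1011 → c = 100010110, weight = 4.
  m = 0111 → c = 010001010, weight = 3.
  m = 1111 → c = 100101000, weight = 3.
Tally weights:
  weight 0: 1 codewords.
  weight 3: 4 codewords.
  weight 4: 5 codewords.
  weight 5: 4 codewords.
  weight 6: 2 codewords.
Minimum distance d = smallest w > 0 with A_w > 0 = 3.
Sanity: Σ A_w = 16 = 2^4 = 16 ✓.


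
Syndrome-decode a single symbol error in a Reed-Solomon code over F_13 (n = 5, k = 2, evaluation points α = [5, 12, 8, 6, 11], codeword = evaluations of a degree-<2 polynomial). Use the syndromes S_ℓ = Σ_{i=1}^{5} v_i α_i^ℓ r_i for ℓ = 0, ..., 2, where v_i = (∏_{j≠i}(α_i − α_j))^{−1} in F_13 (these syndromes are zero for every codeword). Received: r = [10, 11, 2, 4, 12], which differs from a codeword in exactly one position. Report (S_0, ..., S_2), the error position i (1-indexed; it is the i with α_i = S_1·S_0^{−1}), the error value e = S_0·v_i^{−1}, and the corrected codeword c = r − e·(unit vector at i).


S = (2, 10, 11), error at position 1, error magnitude e = 5, c = [5, 11, 2, 4, 12].

Step 1: column multipliers v_i = (∏_{j≠i}(α_i − α_j))^{−1} mod 13.
  i = 1 (α = 5): (5−12)(5−8)(5−6)(5−11) = (−7)·(−3)·(−1)·(−6) = 126 ≡ 9, so v_1 = 9^{−1} = 3 (mod 13).
  i = 2 (α = 12): (12−5)(12−8)(12−6)(12−11) = 7·4·6·1 = 168 ≡ 12, so v_2 = 12^{−1} = 12 (mod 13).
  i = 3 (α = 8): (8−5)(8−12)(8−6)(8−11) = 3·(−4)·2·(−3) = 72 ≡ 7, so v_3 = 7^{−1} = 2 (mod 13).
  i = 4 (α = 6): (6−5)(6−12)(6−8)(6−11) = 1·(−6)·(−2)·(−5) = −60 ≡ 5, so v_4 = 5^{−1} = 8 (mod 13).
  i = 5 (α = 11): (11−5)(11−12)(11−8)(11−6) = 6·(−1)·3·5 = −90 ≡ 1, so v_5 = 1^{−1} = 1 (mod 13).
  v = [3, 12, 2, 8, 1].
Step 2: syndromes of r = [10, 11, 2, 4, 12] (all sums mod 13).
  S_0 = Σ v_i r_i = 3·10 + 12·11 + 2·2 + 8·4 + 1·12 = 210 ≡ 2.
  S_1 = Σ v_i α_i r_i = 3·5·10 + 12·12·11 + 2·8·2 + 8·6·4 + 1·11·12 = 2090 ≡ 10.
  α_i^2 mod 13 = [12, 1, 12, 10, 4].
  S_2 = Σ v_i α_i^2 r_i = 3·12·10 + 12·1·11 + 2·12·2 + 8·10·4 + 1·4·12 = 908 ≡ 11.
  S = (2, 10, 11) ≠ 0, so r is not a codeword (an error is present).
Step 3: locate the error. For a single error e at position i, S_ℓ = v_i·e·α_i^ℓ, so α_err = S_1/S_0.
  S_0^{−1} = 2^{−1} = 7 (mod 13), so α_err = 10·7 = 70 ≡ 5 = α_1. Error position i = 1.
  Consistency check: S_2/S_1 = 11·4 = 44 ≡ 5 = α_err ✓ (single-error assumption holds).
Step 4: error magnitude e = S_0/v_1 = S_0·∏_{j≠1}(α_1 − α_j) = 2·9 = 18 ≡ 5 (mod 13).
Step 5: correct position 1: c_1 = r_1 − e = 10 − 5 ≡ 5 (mod 13). Hence c = [5, 11, 2, 4, 12].
  Check: interpolating c through the α_i gives m(x) = 10 + 12·x (degree < 2) with m(α_i) = c_i for every i, so c is indeed a codeword.
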